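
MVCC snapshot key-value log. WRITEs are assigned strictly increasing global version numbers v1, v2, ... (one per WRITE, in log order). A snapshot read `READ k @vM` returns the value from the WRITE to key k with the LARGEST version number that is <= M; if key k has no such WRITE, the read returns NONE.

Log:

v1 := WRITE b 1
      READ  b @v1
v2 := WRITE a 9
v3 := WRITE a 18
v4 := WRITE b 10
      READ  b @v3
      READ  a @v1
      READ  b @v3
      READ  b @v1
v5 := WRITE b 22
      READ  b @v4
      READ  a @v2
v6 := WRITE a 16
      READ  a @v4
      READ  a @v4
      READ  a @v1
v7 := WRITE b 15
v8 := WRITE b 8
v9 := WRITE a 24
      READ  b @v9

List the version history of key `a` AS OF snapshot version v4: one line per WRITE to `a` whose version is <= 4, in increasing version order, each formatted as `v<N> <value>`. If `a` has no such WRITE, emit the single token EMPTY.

Answer: v2 9
v3 18

Derivation:
Scan writes for key=a with version <= 4:
  v1 WRITE b 1 -> skip
  v2 WRITE a 9 -> keep
  v3 WRITE a 18 -> keep
  v4 WRITE b 10 -> skip
  v5 WRITE b 22 -> skip
  v6 WRITE a 16 -> drop (> snap)
  v7 WRITE b 15 -> skip
  v8 WRITE b 8 -> skip
  v9 WRITE a 24 -> drop (> snap)
Collected: [(2, 9), (3, 18)]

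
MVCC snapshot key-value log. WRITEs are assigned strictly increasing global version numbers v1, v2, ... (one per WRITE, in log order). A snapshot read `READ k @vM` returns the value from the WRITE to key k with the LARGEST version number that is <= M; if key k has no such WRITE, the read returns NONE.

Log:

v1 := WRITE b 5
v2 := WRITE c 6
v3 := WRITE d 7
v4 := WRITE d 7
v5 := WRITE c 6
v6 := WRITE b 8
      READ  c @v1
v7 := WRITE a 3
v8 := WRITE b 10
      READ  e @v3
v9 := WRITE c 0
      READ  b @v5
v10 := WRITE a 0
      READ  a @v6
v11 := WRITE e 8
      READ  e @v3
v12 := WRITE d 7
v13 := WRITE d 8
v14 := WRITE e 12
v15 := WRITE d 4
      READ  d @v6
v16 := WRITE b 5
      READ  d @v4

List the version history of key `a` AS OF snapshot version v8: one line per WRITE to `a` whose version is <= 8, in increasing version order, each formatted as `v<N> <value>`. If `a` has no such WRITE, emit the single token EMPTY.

Scan writes for key=a with version <= 8:
  v1 WRITE b 5 -> skip
  v2 WRITE c 6 -> skip
  v3 WRITE d 7 -> skip
  v4 WRITE d 7 -> skip
  v5 WRITE c 6 -> skip
  v6 WRITE b 8 -> skip
  v7 WRITE a 3 -> keep
  v8 WRITE b 10 -> skip
  v9 WRITE c 0 -> skip
  v10 WRITE a 0 -> drop (> snap)
  v11 WRITE e 8 -> skip
  v12 WRITE d 7 -> skip
  v13 WRITE d 8 -> skip
  v14 WRITE e 12 -> skip
  v15 WRITE d 4 -> skip
  v16 WRITE b 5 -> skip
Collected: [(7, 3)]

Answer: v7 3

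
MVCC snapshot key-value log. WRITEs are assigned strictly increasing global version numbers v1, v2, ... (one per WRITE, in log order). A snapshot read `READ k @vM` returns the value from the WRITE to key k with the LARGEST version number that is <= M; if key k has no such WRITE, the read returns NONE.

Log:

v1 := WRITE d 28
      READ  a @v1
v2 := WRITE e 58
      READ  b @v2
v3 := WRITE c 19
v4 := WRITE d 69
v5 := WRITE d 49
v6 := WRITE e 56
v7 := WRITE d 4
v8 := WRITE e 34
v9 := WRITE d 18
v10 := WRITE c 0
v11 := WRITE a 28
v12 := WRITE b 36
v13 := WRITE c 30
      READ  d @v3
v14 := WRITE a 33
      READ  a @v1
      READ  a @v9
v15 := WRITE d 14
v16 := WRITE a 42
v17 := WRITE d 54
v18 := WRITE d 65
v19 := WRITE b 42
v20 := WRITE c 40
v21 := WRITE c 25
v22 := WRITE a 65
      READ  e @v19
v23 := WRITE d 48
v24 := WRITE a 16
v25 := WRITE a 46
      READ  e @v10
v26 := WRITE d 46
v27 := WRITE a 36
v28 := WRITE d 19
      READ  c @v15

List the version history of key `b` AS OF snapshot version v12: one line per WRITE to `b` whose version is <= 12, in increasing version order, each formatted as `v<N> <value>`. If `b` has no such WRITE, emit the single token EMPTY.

Scan writes for key=b with version <= 12:
  v1 WRITE d 28 -> skip
  v2 WRITE e 58 -> skip
  v3 WRITE c 19 -> skip
  v4 WRITE d 69 -> skip
  v5 WRITE d 49 -> skip
  v6 WRITE e 56 -> skip
  v7 WRITE d 4 -> skip
  v8 WRITE e 34 -> skip
  v9 WRITE d 18 -> skip
  v10 WRITE c 0 -> skip
  v11 WRITE a 28 -> skip
  v12 WRITE b 36 -> keep
  v13 WRITE c 30 -> skip
  v14 WRITE a 33 -> skip
  v15 WRITE d 14 -> skip
  v16 WRITE a 42 -> skip
  v17 WRITE d 54 -> skip
  v18 WRITE d 65 -> skip
  v19 WRITE b 42 -> drop (> snap)
  v20 WRITE c 40 -> skip
  v21 WRITE c 25 -> skip
  v22 WRITE a 65 -> skip
  v23 WRITE d 48 -> skip
  v24 WRITE a 16 -> skip
  v25 WRITE a 46 -> skip
  v26 WRITE d 46 -> skip
  v27 WRITE a 36 -> skip
  v28 WRITE d 19 -> skip
Collected: [(12, 36)]

Answer: v12 36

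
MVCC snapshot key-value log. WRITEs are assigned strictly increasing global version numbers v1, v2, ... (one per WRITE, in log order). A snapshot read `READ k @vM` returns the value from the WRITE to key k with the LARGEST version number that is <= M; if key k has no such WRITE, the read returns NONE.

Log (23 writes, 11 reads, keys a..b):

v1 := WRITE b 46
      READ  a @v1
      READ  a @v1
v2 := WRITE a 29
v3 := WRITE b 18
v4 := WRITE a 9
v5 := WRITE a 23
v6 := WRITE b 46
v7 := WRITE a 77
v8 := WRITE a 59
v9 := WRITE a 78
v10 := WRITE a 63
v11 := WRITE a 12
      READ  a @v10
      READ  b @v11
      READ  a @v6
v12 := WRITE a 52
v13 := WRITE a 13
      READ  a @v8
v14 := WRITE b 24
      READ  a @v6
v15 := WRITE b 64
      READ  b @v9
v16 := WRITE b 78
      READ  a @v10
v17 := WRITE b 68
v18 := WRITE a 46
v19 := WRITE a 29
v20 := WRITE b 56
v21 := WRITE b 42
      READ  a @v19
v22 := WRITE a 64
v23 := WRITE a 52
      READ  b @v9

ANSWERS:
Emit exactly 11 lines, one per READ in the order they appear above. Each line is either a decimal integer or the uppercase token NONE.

Answer: NONE
NONE
63
46
23
59
23
46
63
29
46

Derivation:
v1: WRITE b=46  (b history now [(1, 46)])
READ a @v1: history=[] -> no version <= 1 -> NONE
READ a @v1: history=[] -> no version <= 1 -> NONE
v2: WRITE a=29  (a history now [(2, 29)])
v3: WRITE b=18  (b history now [(1, 46), (3, 18)])
v4: WRITE a=9  (a history now [(2, 29), (4, 9)])
v5: WRITE a=23  (a history now [(2, 29), (4, 9), (5, 23)])
v6: WRITE b=46  (b history now [(1, 46), (3, 18), (6, 46)])
v7: WRITE a=77  (a history now [(2, 29), (4, 9), (5, 23), (7, 77)])
v8: WRITE a=59  (a history now [(2, 29), (4, 9), (5, 23), (7, 77), (8, 59)])
v9: WRITE a=78  (a history now [(2, 29), (4, 9), (5, 23), (7, 77), (8, 59), (9, 78)])
v10: WRITE a=63  (a history now [(2, 29), (4, 9), (5, 23), (7, 77), (8, 59), (9, 78), (10, 63)])
v11: WRITE a=12  (a history now [(2, 29), (4, 9), (5, 23), (7, 77), (8, 59), (9, 78), (10, 63), (11, 12)])
READ a @v10: history=[(2, 29), (4, 9), (5, 23), (7, 77), (8, 59), (9, 78), (10, 63), (11, 12)] -> pick v10 -> 63
READ b @v11: history=[(1, 46), (3, 18), (6, 46)] -> pick v6 -> 46
READ a @v6: history=[(2, 29), (4, 9), (5, 23), (7, 77), (8, 59), (9, 78), (10, 63), (11, 12)] -> pick v5 -> 23
v12: WRITE a=52  (a history now [(2, 29), (4, 9), (5, 23), (7, 77), (8, 59), (9, 78), (10, 63), (11, 12), (12, 52)])
v13: WRITE a=13  (a history now [(2, 29), (4, 9), (5, 23), (7, 77), (8, 59), (9, 78), (10, 63), (11, 12), (12, 52), (13, 13)])
READ a @v8: history=[(2, 29), (4, 9), (5, 23), (7, 77), (8, 59), (9, 78), (10, 63), (11, 12), (12, 52), (13, 13)] -> pick v8 -> 59
v14: WRITE b=24  (b history now [(1, 46), (3, 18), (6, 46), (14, 24)])
READ a @v6: history=[(2, 29), (4, 9), (5, 23), (7, 77), (8, 59), (9, 78), (10, 63), (11, 12), (12, 52), (13, 13)] -> pick v5 -> 23
v15: WRITE b=64  (b history now [(1, 46), (3, 18), (6, 46), (14, 24), (15, 64)])
READ b @v9: history=[(1, 46), (3, 18), (6, 46), (14, 24), (15, 64)] -> pick v6 -> 46
v16: WRITE b=78  (b history now [(1, 46), (3, 18), (6, 46), (14, 24), (15, 64), (16, 78)])
READ a @v10: history=[(2, 29), (4, 9), (5, 23), (7, 77), (8, 59), (9, 78), (10, 63), (11, 12), (12, 52), (13, 13)] -> pick v10 -> 63
v17: WRITE b=68  (b history now [(1, 46), (3, 18), (6, 46), (14, 24), (15, 64), (16, 78), (17, 68)])
v18: WRITE a=46  (a history now [(2, 29), (4, 9), (5, 23), (7, 77), (8, 59), (9, 78), (10, 63), (11, 12), (12, 52), (13, 13), (18, 46)])
v19: WRITE a=29  (a history now [(2, 29), (4, 9), (5, 23), (7, 77), (8, 59), (9, 78), (10, 63), (11, 12), (12, 52), (13, 13), (18, 46), (19, 29)])
v20: WRITE b=56  (b history now [(1, 46), (3, 18), (6, 46), (14, 24), (15, 64), (16, 78), (17, 68), (20, 56)])
v21: WRITE b=42  (b history now [(1, 46), (3, 18), (6, 46), (14, 24), (15, 64), (16, 78), (17, 68), (20, 56), (21, 42)])
READ a @v19: history=[(2, 29), (4, 9), (5, 23), (7, 77), (8, 59), (9, 78), (10, 63), (11, 12), (12, 52), (13, 13), (18, 46), (19, 29)] -> pick v19 -> 29
v22: WRITE a=64  (a history now [(2, 29), (4, 9), (5, 23), (7, 77), (8, 59), (9, 78), (10, 63), (11, 12), (12, 52), (13, 13), (18, 46), (19, 29), (22, 64)])
v23: WRITE a=52  (a history now [(2, 29), (4, 9), (5, 23), (7, 77), (8, 59), (9, 78), (10, 63), (11, 12), (12, 52), (13, 13), (18, 46), (19, 29), (22, 64), (23, 52)])
READ b @v9: history=[(1, 46), (3, 18), (6, 46), (14, 24), (15, 64), (16, 78), (17, 68), (20, 56), (21, 42)] -> pick v6 -> 46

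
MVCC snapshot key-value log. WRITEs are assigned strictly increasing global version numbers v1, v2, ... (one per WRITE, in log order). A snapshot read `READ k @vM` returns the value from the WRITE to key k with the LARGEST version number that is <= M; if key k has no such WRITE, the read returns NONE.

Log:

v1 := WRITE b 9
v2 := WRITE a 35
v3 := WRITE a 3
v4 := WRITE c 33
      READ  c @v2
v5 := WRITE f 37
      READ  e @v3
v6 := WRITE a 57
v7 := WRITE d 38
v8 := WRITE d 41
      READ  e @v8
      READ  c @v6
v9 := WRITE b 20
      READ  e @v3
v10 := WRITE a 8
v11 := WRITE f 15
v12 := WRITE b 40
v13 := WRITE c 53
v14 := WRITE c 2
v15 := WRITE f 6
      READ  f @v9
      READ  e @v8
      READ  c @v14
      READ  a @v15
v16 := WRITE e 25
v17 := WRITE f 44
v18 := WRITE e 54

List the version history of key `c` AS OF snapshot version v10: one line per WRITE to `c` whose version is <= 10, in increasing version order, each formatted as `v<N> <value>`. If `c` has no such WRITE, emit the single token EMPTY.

Scan writes for key=c with version <= 10:
  v1 WRITE b 9 -> skip
  v2 WRITE a 35 -> skip
  v3 WRITE a 3 -> skip
  v4 WRITE c 33 -> keep
  v5 WRITE f 37 -> skip
  v6 WRITE a 57 -> skip
  v7 WRITE d 38 -> skip
  v8 WRITE d 41 -> skip
  v9 WRITE b 20 -> skip
  v10 WRITE a 8 -> skip
  v11 WRITE f 15 -> skip
  v12 WRITE b 40 -> skip
  v13 WRITE c 53 -> drop (> snap)
  v14 WRITE c 2 -> drop (> snap)
  v15 WRITE f 6 -> skip
  v16 WRITE e 25 -> skip
  v17 WRITE f 44 -> skip
  v18 WRITE e 54 -> skip
Collected: [(4, 33)]

Answer: v4 33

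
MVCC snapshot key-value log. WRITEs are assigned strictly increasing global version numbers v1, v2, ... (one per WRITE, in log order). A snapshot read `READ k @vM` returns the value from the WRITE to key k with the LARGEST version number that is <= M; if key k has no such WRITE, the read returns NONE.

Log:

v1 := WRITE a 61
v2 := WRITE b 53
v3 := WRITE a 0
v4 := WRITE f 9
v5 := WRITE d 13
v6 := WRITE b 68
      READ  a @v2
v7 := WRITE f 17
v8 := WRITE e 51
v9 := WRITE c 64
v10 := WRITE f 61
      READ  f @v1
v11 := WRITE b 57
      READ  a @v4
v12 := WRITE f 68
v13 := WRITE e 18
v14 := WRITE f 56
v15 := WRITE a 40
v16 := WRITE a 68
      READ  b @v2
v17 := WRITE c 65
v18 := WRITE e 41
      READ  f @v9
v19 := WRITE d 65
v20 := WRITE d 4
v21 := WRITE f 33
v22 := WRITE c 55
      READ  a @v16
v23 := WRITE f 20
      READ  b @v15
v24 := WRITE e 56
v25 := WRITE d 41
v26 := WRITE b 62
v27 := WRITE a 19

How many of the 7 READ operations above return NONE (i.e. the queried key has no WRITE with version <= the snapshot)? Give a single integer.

Answer: 1

Derivation:
v1: WRITE a=61  (a history now [(1, 61)])
v2: WRITE b=53  (b history now [(2, 53)])
v3: WRITE a=0  (a history now [(1, 61), (3, 0)])
v4: WRITE f=9  (f history now [(4, 9)])
v5: WRITE d=13  (d history now [(5, 13)])
v6: WRITE b=68  (b history now [(2, 53), (6, 68)])
READ a @v2: history=[(1, 61), (3, 0)] -> pick v1 -> 61
v7: WRITE f=17  (f history now [(4, 9), (7, 17)])
v8: WRITE e=51  (e history now [(8, 51)])
v9: WRITE c=64  (c history now [(9, 64)])
v10: WRITE f=61  (f history now [(4, 9), (7, 17), (10, 61)])
READ f @v1: history=[(4, 9), (7, 17), (10, 61)] -> no version <= 1 -> NONE
v11: WRITE b=57  (b history now [(2, 53), (6, 68), (11, 57)])
READ a @v4: history=[(1, 61), (3, 0)] -> pick v3 -> 0
v12: WRITE f=68  (f history now [(4, 9), (7, 17), (10, 61), (12, 68)])
v13: WRITE e=18  (e history now [(8, 51), (13, 18)])
v14: WRITE f=56  (f history now [(4, 9), (7, 17), (10, 61), (12, 68), (14, 56)])
v15: WRITE a=40  (a history now [(1, 61), (3, 0), (15, 40)])
v16: WRITE a=68  (a history now [(1, 61), (3, 0), (15, 40), (16, 68)])
READ b @v2: history=[(2, 53), (6, 68), (11, 57)] -> pick v2 -> 53
v17: WRITE c=65  (c history now [(9, 64), (17, 65)])
v18: WRITE e=41  (e history now [(8, 51), (13, 18), (18, 41)])
READ f @v9: history=[(4, 9), (7, 17), (10, 61), (12, 68), (14, 56)] -> pick v7 -> 17
v19: WRITE d=65  (d history now [(5, 13), (19, 65)])
v20: WRITE d=4  (d history now [(5, 13), (19, 65), (20, 4)])
v21: WRITE f=33  (f history now [(4, 9), (7, 17), (10, 61), (12, 68), (14, 56), (21, 33)])
v22: WRITE c=55  (c history now [(9, 64), (17, 65), (22, 55)])
READ a @v16: history=[(1, 61), (3, 0), (15, 40), (16, 68)] -> pick v16 -> 68
v23: WRITE f=20  (f history now [(4, 9), (7, 17), (10, 61), (12, 68), (14, 56), (21, 33), (23, 20)])
READ b @v15: history=[(2, 53), (6, 68), (11, 57)] -> pick v11 -> 57
v24: WRITE e=56  (e history now [(8, 51), (13, 18), (18, 41), (24, 56)])
v25: WRITE d=41  (d history now [(5, 13), (19, 65), (20, 4), (25, 41)])
v26: WRITE b=62  (b history now [(2, 53), (6, 68), (11, 57), (26, 62)])
v27: WRITE a=19  (a history now [(1, 61), (3, 0), (15, 40), (16, 68), (27, 19)])
Read results in order: ['61', 'NONE', '0', '53', '17', '68', '57']
NONE count = 1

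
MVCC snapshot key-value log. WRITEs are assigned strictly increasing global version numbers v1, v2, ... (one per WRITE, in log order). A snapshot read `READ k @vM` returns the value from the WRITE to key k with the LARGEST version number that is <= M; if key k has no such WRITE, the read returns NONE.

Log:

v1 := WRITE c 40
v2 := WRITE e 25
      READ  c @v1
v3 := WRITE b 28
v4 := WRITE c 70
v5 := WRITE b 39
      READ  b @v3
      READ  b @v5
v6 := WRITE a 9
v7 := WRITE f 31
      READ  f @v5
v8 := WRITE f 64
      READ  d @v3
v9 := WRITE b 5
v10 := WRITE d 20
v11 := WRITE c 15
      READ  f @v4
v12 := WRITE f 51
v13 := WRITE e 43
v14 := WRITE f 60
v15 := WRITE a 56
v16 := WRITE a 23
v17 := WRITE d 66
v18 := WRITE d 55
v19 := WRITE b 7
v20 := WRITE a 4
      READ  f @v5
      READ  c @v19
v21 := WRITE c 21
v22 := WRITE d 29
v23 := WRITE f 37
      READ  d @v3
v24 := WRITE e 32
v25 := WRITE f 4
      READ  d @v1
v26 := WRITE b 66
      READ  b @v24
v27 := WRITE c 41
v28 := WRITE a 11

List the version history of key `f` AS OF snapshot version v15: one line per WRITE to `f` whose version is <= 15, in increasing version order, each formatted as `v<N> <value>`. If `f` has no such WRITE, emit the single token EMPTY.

Scan writes for key=f with version <= 15:
  v1 WRITE c 40 -> skip
  v2 WRITE e 25 -> skip
  v3 WRITE b 28 -> skip
  v4 WRITE c 70 -> skip
  v5 WRITE b 39 -> skip
  v6 WRITE a 9 -> skip
  v7 WRITE f 31 -> keep
  v8 WRITE f 64 -> keep
  v9 WRITE b 5 -> skip
  v10 WRITE d 20 -> skip
  v11 WRITE c 15 -> skip
  v12 WRITE f 51 -> keep
  v13 WRITE e 43 -> skip
  v14 WRITE f 60 -> keep
  v15 WRITE a 56 -> skip
  v16 WRITE a 23 -> skip
  v17 WRITE d 66 -> skip
  v18 WRITE d 55 -> skip
  v19 WRITE b 7 -> skip
  v20 WRITE a 4 -> skip
  v21 WRITE c 21 -> skip
  v22 WRITE d 29 -> skip
  v23 WRITE f 37 -> drop (> snap)
  v24 WRITE e 32 -> skip
  v25 WRITE f 4 -> drop (> snap)
  v26 WRITE b 66 -> skip
  v27 WRITE c 41 -> skip
  v28 WRITE a 11 -> skip
Collected: [(7, 31), (8, 64), (12, 51), (14, 60)]

Answer: v7 31
v8 64
v12 51
v14 60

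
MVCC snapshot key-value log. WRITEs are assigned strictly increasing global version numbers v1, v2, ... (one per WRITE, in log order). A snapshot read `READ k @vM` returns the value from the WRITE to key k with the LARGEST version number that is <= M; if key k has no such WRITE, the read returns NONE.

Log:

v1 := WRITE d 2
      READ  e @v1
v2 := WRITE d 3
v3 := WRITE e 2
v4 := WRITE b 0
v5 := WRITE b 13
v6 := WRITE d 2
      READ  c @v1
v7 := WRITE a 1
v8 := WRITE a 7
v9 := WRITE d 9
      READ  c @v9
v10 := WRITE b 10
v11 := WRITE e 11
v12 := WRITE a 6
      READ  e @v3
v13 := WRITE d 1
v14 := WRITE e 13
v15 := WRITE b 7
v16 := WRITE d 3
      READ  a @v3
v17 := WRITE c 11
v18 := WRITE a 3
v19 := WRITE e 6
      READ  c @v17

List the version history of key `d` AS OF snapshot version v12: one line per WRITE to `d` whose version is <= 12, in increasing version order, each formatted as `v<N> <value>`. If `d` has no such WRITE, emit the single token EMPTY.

Scan writes for key=d with version <= 12:
  v1 WRITE d 2 -> keep
  v2 WRITE d 3 -> keep
  v3 WRITE e 2 -> skip
  v4 WRITE b 0 -> skip
  v5 WRITE b 13 -> skip
  v6 WRITE d 2 -> keep
  v7 WRITE a 1 -> skip
  v8 WRITE a 7 -> skip
  v9 WRITE d 9 -> keep
  v10 WRITE b 10 -> skip
  v11 WRITE e 11 -> skip
  v12 WRITE a 6 -> skip
  v13 WRITE d 1 -> drop (> snap)
  v14 WRITE e 13 -> skip
  v15 WRITE b 7 -> skip
  v16 WRITE d 3 -> drop (> snap)
  v17 WRITE c 11 -> skip
  v18 WRITE a 3 -> skip
  v19 WRITE e 6 -> skip
Collected: [(1, 2), (2, 3), (6, 2), (9, 9)]

Answer: v1 2
v2 3
v6 2
v9 9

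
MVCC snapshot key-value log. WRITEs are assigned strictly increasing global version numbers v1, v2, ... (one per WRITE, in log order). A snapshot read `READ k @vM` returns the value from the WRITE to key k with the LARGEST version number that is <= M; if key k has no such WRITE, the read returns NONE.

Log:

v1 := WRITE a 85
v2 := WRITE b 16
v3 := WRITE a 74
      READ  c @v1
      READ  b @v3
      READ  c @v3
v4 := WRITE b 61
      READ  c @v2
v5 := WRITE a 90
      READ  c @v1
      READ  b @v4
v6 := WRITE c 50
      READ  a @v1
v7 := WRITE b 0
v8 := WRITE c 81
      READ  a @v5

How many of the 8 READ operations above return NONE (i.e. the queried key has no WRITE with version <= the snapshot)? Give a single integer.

v1: WRITE a=85  (a history now [(1, 85)])
v2: WRITE b=16  (b history now [(2, 16)])
v3: WRITE a=74  (a history now [(1, 85), (3, 74)])
READ c @v1: history=[] -> no version <= 1 -> NONE
READ b @v3: history=[(2, 16)] -> pick v2 -> 16
READ c @v3: history=[] -> no version <= 3 -> NONE
v4: WRITE b=61  (b history now [(2, 16), (4, 61)])
READ c @v2: history=[] -> no version <= 2 -> NONE
v5: WRITE a=90  (a history now [(1, 85), (3, 74), (5, 90)])
READ c @v1: history=[] -> no version <= 1 -> NONE
READ b @v4: history=[(2, 16), (4, 61)] -> pick v4 -> 61
v6: WRITE c=50  (c history now [(6, 50)])
READ a @v1: history=[(1, 85), (3, 74), (5, 90)] -> pick v1 -> 85
v7: WRITE b=0  (b history now [(2, 16), (4, 61), (7, 0)])
v8: WRITE c=81  (c history now [(6, 50), (8, 81)])
READ a @v5: history=[(1, 85), (3, 74), (5, 90)] -> pick v5 -> 90
Read results in order: ['NONE', '16', 'NONE', 'NONE', 'NONE', '61', '85', '90']
NONE count = 4

Answer: 4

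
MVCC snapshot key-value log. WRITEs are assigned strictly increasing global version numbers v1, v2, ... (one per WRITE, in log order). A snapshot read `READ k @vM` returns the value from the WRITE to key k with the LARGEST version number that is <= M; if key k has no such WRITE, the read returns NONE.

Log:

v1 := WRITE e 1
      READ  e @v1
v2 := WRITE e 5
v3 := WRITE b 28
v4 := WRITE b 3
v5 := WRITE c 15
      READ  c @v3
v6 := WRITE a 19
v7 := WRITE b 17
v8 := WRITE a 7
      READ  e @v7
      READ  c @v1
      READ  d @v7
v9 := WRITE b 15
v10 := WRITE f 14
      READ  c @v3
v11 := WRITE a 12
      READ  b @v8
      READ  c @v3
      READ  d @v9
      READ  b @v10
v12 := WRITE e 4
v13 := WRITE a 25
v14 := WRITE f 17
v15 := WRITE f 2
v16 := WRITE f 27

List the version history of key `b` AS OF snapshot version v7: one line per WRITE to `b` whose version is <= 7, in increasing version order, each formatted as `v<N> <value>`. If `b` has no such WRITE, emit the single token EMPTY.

Answer: v3 28
v4 3
v7 17

Derivation:
Scan writes for key=b with version <= 7:
  v1 WRITE e 1 -> skip
  v2 WRITE e 5 -> skip
  v3 WRITE b 28 -> keep
  v4 WRITE b 3 -> keep
  v5 WRITE c 15 -> skip
  v6 WRITE a 19 -> skip
  v7 WRITE b 17 -> keep
  v8 WRITE a 7 -> skip
  v9 WRITE b 15 -> drop (> snap)
  v10 WRITE f 14 -> skip
  v11 WRITE a 12 -> skip
  v12 WRITE e 4 -> skip
  v13 WRITE a 25 -> skip
  v14 WRITE f 17 -> skip
  v15 WRITE f 2 -> skip
  v16 WRITE f 27 -> skip
Collected: [(3, 28), (4, 3), (7, 17)]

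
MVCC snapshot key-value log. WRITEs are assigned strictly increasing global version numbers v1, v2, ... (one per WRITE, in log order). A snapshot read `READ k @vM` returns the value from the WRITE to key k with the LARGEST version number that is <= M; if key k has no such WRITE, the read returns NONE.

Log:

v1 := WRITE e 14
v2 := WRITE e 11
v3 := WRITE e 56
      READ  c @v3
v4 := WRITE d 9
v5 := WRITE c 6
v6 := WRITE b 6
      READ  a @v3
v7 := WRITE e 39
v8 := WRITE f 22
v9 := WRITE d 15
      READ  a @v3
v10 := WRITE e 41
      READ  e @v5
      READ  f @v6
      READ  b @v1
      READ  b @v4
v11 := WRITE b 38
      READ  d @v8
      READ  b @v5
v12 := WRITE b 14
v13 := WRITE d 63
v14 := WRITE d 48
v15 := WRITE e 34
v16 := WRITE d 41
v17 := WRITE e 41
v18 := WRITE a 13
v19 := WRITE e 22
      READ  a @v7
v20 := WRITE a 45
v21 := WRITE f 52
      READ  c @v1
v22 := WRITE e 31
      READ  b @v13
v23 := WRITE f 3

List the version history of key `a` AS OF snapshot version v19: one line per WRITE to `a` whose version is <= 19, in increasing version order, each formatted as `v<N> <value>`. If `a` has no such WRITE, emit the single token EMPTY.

Scan writes for key=a with version <= 19:
  v1 WRITE e 14 -> skip
  v2 WRITE e 11 -> skip
  v3 WRITE e 56 -> skip
  v4 WRITE d 9 -> skip
  v5 WRITE c 6 -> skip
  v6 WRITE b 6 -> skip
  v7 WRITE e 39 -> skip
  v8 WRITE f 22 -> skip
  v9 WRITE d 15 -> skip
  v10 WRITE e 41 -> skip
  v11 WRITE b 38 -> skip
  v12 WRITE b 14 -> skip
  v13 WRITE d 63 -> skip
  v14 WRITE d 48 -> skip
  v15 WRITE e 34 -> skip
  v16 WRITE d 41 -> skip
  v17 WRITE e 41 -> skip
  v18 WRITE a 13 -> keep
  v19 WRITE e 22 -> skip
  v20 WRITE a 45 -> drop (> snap)
  v21 WRITE f 52 -> skip
  v22 WRITE e 31 -> skip
  v23 WRITE f 3 -> skip
Collected: [(18, 13)]

Answer: v18 13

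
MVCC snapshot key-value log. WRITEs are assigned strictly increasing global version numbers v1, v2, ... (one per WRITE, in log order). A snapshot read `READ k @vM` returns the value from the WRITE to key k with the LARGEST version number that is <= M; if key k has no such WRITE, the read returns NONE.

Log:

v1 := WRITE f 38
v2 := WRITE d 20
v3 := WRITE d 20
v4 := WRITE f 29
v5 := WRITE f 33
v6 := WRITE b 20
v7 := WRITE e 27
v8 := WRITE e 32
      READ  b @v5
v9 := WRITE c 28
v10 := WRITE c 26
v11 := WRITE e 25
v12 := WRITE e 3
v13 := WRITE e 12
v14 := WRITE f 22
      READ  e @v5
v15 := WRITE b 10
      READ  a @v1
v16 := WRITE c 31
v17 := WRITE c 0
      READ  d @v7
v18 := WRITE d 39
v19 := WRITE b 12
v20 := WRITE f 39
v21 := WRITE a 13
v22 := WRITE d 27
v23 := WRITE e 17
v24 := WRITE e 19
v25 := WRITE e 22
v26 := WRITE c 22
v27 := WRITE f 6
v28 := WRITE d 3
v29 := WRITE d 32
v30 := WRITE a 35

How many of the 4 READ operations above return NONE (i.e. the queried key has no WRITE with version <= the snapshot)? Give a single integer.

v1: WRITE f=38  (f history now [(1, 38)])
v2: WRITE d=20  (d history now [(2, 20)])
v3: WRITE d=20  (d history now [(2, 20), (3, 20)])
v4: WRITE f=29  (f history now [(1, 38), (4, 29)])
v5: WRITE f=33  (f history now [(1, 38), (4, 29), (5, 33)])
v6: WRITE b=20  (b history now [(6, 20)])
v7: WRITE e=27  (e history now [(7, 27)])
v8: WRITE e=32  (e history now [(7, 27), (8, 32)])
READ b @v5: history=[(6, 20)] -> no version <= 5 -> NONE
v9: WRITE c=28  (c history now [(9, 28)])
v10: WRITE c=26  (c history now [(9, 28), (10, 26)])
v11: WRITE e=25  (e history now [(7, 27), (8, 32), (11, 25)])
v12: WRITE e=3  (e history now [(7, 27), (8, 32), (11, 25), (12, 3)])
v13: WRITE e=12  (e history now [(7, 27), (8, 32), (11, 25), (12, 3), (13, 12)])
v14: WRITE f=22  (f history now [(1, 38), (4, 29), (5, 33), (14, 22)])
READ e @v5: history=[(7, 27), (8, 32), (11, 25), (12, 3), (13, 12)] -> no version <= 5 -> NONE
v15: WRITE b=10  (b history now [(6, 20), (15, 10)])
READ a @v1: history=[] -> no version <= 1 -> NONE
v16: WRITE c=31  (c history now [(9, 28), (10, 26), (16, 31)])
v17: WRITE c=0  (c history now [(9, 28), (10, 26), (16, 31), (17, 0)])
READ d @v7: history=[(2, 20), (3, 20)] -> pick v3 -> 20
v18: WRITE d=39  (d history now [(2, 20), (3, 20), (18, 39)])
v19: WRITE b=12  (b history now [(6, 20), (15, 10), (19, 12)])
v20: WRITE f=39  (f history now [(1, 38), (4, 29), (5, 33), (14, 22), (20, 39)])
v21: WRITE a=13  (a history now [(21, 13)])
v22: WRITE d=27  (d history now [(2, 20), (3, 20), (18, 39), (22, 27)])
v23: WRITE e=17  (e history now [(7, 27), (8, 32), (11, 25), (12, 3), (13, 12), (23, 17)])
v24: WRITE e=19  (e history now [(7, 27), (8, 32), (11, 25), (12, 3), (13, 12), (23, 17), (24, 19)])
v25: WRITE e=22  (e history now [(7, 27), (8, 32), (11, 25), (12, 3), (13, 12), (23, 17), (24, 19), (25, 22)])
v26: WRITE c=22  (c history now [(9, 28), (10, 26), (16, 31), (17, 0), (26, 22)])
v27: WRITE f=6  (f history now [(1, 38), (4, 29), (5, 33), (14, 22), (20, 39), (27, 6)])
v28: WRITE d=3  (d history now [(2, 20), (3, 20), (18, 39), (22, 27), (28, 3)])
v29: WRITE d=32  (d history now [(2, 20), (3, 20), (18, 39), (22, 27), (28, 3), (29, 32)])
v30: WRITE a=35  (a history now [(21, 13), (30, 35)])
Read results in order: ['NONE', 'NONE', 'NONE', '20']
NONE count = 3

Answer: 3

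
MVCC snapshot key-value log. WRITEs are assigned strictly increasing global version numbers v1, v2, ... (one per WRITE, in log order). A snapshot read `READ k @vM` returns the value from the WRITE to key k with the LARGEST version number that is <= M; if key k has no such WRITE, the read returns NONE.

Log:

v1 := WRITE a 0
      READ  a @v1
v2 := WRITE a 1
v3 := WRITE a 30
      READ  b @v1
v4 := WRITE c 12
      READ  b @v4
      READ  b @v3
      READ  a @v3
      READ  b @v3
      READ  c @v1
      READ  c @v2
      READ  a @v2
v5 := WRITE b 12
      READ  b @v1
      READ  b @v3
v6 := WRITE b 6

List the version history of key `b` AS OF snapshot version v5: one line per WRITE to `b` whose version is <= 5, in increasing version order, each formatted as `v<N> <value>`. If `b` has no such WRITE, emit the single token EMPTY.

Scan writes for key=b with version <= 5:
  v1 WRITE a 0 -> skip
  v2 WRITE a 1 -> skip
  v3 WRITE a 30 -> skip
  v4 WRITE c 12 -> skip
  v5 WRITE b 12 -> keep
  v6 WRITE b 6 -> drop (> snap)
Collected: [(5, 12)]

Answer: v5 12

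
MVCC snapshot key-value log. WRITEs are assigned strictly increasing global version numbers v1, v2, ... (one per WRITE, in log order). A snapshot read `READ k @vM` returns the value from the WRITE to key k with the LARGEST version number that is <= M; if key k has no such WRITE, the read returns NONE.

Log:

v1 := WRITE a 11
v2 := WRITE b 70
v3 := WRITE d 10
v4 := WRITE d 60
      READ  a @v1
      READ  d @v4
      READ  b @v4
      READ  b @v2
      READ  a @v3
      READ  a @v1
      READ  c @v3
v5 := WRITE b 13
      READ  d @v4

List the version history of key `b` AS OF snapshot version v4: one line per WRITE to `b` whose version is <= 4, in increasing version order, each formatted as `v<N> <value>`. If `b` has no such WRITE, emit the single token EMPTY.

Scan writes for key=b with version <= 4:
  v1 WRITE a 11 -> skip
  v2 WRITE b 70 -> keep
  v3 WRITE d 10 -> skip
  v4 WRITE d 60 -> skip
  v5 WRITE b 13 -> drop (> snap)
Collected: [(2, 70)]

Answer: v2 70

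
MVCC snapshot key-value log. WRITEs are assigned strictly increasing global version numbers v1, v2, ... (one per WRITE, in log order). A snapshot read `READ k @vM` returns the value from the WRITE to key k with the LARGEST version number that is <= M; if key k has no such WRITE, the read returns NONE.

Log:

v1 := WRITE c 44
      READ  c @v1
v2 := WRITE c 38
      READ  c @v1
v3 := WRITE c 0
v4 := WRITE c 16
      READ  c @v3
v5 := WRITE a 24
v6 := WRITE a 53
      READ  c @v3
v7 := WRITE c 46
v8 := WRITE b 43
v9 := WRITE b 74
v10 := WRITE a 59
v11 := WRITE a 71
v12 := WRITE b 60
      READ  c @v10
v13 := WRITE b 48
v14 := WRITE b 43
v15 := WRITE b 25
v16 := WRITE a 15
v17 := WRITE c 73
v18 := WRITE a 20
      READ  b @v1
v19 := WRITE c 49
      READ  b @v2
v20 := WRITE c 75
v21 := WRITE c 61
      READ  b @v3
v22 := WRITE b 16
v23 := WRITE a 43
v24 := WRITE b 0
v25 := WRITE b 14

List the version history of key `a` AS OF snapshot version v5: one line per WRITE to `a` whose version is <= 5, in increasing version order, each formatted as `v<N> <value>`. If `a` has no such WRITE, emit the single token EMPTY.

Answer: v5 24

Derivation:
Scan writes for key=a with version <= 5:
  v1 WRITE c 44 -> skip
  v2 WRITE c 38 -> skip
  v3 WRITE c 0 -> skip
  v4 WRITE c 16 -> skip
  v5 WRITE a 24 -> keep
  v6 WRITE a 53 -> drop (> snap)
  v7 WRITE c 46 -> skip
  v8 WRITE b 43 -> skip
  v9 WRITE b 74 -> skip
  v10 WRITE a 59 -> drop (> snap)
  v11 WRITE a 71 -> drop (> snap)
  v12 WRITE b 60 -> skip
  v13 WRITE b 48 -> skip
  v14 WRITE b 43 -> skip
  v15 WRITE b 25 -> skip
  v16 WRITE a 15 -> drop (> snap)
  v17 WRITE c 73 -> skip
  v18 WRITE a 20 -> drop (> snap)
  v19 WRITE c 49 -> skip
  v20 WRITE c 75 -> skip
  v21 WRITE c 61 -> skip
  v22 WRITE b 16 -> skip
  v23 WRITE a 43 -> drop (> snap)
  v24 WRITE b 0 -> skip
  v25 WRITE b 14 -> skip
Collected: [(5, 24)]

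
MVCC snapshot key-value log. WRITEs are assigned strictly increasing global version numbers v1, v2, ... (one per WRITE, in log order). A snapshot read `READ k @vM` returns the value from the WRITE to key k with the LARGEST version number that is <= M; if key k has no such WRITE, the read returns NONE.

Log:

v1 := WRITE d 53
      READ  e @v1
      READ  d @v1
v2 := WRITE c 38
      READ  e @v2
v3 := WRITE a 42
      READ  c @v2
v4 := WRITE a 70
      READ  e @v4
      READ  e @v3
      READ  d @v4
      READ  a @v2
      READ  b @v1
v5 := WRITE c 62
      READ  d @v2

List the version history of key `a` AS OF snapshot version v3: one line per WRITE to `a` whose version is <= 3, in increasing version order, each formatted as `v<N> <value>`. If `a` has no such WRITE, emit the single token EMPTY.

Scan writes for key=a with version <= 3:
  v1 WRITE d 53 -> skip
  v2 WRITE c 38 -> skip
  v3 WRITE a 42 -> keep
  v4 WRITE a 70 -> drop (> snap)
  v5 WRITE c 62 -> skip
Collected: [(3, 42)]

Answer: v3 42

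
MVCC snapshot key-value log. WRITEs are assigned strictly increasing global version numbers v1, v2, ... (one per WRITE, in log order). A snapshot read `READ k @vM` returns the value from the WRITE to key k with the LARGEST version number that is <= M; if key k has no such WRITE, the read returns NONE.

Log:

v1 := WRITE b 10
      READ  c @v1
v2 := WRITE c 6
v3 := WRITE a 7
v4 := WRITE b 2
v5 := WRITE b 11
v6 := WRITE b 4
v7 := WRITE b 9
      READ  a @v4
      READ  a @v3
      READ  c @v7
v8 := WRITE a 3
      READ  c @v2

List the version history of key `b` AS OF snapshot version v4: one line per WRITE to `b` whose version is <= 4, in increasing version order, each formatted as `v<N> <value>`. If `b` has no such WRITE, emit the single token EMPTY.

Scan writes for key=b with version <= 4:
  v1 WRITE b 10 -> keep
  v2 WRITE c 6 -> skip
  v3 WRITE a 7 -> skip
  v4 WRITE b 2 -> keep
  v5 WRITE b 11 -> drop (> snap)
  v6 WRITE b 4 -> drop (> snap)
  v7 WRITE b 9 -> drop (> snap)
  v8 WRITE a 3 -> skip
Collected: [(1, 10), (4, 2)]

Answer: v1 10
v4 2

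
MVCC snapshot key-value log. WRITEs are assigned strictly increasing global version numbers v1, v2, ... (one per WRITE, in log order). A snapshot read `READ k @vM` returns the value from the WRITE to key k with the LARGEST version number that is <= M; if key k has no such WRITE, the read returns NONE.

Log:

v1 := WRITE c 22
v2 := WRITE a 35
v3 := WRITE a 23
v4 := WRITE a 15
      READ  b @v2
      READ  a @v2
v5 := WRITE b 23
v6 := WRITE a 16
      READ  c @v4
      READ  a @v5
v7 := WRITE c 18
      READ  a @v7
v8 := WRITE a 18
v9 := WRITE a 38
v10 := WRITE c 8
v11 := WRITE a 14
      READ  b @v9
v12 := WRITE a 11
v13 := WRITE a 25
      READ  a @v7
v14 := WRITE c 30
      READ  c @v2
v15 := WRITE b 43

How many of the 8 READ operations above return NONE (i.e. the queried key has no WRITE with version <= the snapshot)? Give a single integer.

v1: WRITE c=22  (c history now [(1, 22)])
v2: WRITE a=35  (a history now [(2, 35)])
v3: WRITE a=23  (a history now [(2, 35), (3, 23)])
v4: WRITE a=15  (a history now [(2, 35), (3, 23), (4, 15)])
READ b @v2: history=[] -> no version <= 2 -> NONE
READ a @v2: history=[(2, 35), (3, 23), (4, 15)] -> pick v2 -> 35
v5: WRITE b=23  (b history now [(5, 23)])
v6: WRITE a=16  (a history now [(2, 35), (3, 23), (4, 15), (6, 16)])
READ c @v4: history=[(1, 22)] -> pick v1 -> 22
READ a @v5: history=[(2, 35), (3, 23), (4, 15), (6, 16)] -> pick v4 -> 15
v7: WRITE c=18  (c history now [(1, 22), (7, 18)])
READ a @v7: history=[(2, 35), (3, 23), (4, 15), (6, 16)] -> pick v6 -> 16
v8: WRITE a=18  (a history now [(2, 35), (3, 23), (4, 15), (6, 16), (8, 18)])
v9: WRITE a=38  (a history now [(2, 35), (3, 23), (4, 15), (6, 16), (8, 18), (9, 38)])
v10: WRITE c=8  (c history now [(1, 22), (7, 18), (10, 8)])
v11: WRITE a=14  (a history now [(2, 35), (3, 23), (4, 15), (6, 16), (8, 18), (9, 38), (11, 14)])
READ b @v9: history=[(5, 23)] -> pick v5 -> 23
v12: WRITE a=11  (a history now [(2, 35), (3, 23), (4, 15), (6, 16), (8, 18), (9, 38), (11, 14), (12, 11)])
v13: WRITE a=25  (a history now [(2, 35), (3, 23), (4, 15), (6, 16), (8, 18), (9, 38), (11, 14), (12, 11), (13, 25)])
READ a @v7: history=[(2, 35), (3, 23), (4, 15), (6, 16), (8, 18), (9, 38), (11, 14), (12, 11), (13, 25)] -> pick v6 -> 16
v14: WRITE c=30  (c history now [(1, 22), (7, 18), (10, 8), (14, 30)])
READ c @v2: history=[(1, 22), (7, 18), (10, 8), (14, 30)] -> pick v1 -> 22
v15: WRITE b=43  (b history now [(5, 23), (15, 43)])
Read results in order: ['NONE', '35', '22', '15', '16', '23', '16', '22']
NONE count = 1

Answer: 1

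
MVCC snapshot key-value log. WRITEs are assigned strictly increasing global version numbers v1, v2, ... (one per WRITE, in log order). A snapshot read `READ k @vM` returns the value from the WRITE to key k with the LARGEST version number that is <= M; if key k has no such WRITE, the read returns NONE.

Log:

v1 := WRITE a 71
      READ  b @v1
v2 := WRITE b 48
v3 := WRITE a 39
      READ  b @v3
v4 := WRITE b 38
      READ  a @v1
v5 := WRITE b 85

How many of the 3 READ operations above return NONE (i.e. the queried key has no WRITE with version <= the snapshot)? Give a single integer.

v1: WRITE a=71  (a history now [(1, 71)])
READ b @v1: history=[] -> no version <= 1 -> NONE
v2: WRITE b=48  (b history now [(2, 48)])
v3: WRITE a=39  (a history now [(1, 71), (3, 39)])
READ b @v3: history=[(2, 48)] -> pick v2 -> 48
v4: WRITE b=38  (b history now [(2, 48), (4, 38)])
READ a @v1: history=[(1, 71), (3, 39)] -> pick v1 -> 71
v5: WRITE b=85  (b history now [(2, 48), (4, 38), (5, 85)])
Read results in order: ['NONE', '48', '71']
NONE count = 1

Answer: 1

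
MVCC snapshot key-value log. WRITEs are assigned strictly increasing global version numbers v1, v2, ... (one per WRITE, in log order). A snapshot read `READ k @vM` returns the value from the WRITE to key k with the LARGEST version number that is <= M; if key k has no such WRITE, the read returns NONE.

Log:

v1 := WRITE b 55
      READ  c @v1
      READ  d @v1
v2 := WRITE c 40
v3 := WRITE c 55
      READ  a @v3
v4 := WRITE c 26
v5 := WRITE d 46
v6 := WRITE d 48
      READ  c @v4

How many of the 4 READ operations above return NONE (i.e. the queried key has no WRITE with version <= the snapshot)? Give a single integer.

Answer: 3

Derivation:
v1: WRITE b=55  (b history now [(1, 55)])
READ c @v1: history=[] -> no version <= 1 -> NONE
READ d @v1: history=[] -> no version <= 1 -> NONE
v2: WRITE c=40  (c history now [(2, 40)])
v3: WRITE c=55  (c history now [(2, 40), (3, 55)])
READ a @v3: history=[] -> no version <= 3 -> NONE
v4: WRITE c=26  (c history now [(2, 40), (3, 55), (4, 26)])
v5: WRITE d=46  (d history now [(5, 46)])
v6: WRITE d=48  (d history now [(5, 46), (6, 48)])
READ c @v4: history=[(2, 40), (3, 55), (4, 26)] -> pick v4 -> 26
Read results in order: ['NONE', 'NONE', 'NONE', '26']
NONE count = 3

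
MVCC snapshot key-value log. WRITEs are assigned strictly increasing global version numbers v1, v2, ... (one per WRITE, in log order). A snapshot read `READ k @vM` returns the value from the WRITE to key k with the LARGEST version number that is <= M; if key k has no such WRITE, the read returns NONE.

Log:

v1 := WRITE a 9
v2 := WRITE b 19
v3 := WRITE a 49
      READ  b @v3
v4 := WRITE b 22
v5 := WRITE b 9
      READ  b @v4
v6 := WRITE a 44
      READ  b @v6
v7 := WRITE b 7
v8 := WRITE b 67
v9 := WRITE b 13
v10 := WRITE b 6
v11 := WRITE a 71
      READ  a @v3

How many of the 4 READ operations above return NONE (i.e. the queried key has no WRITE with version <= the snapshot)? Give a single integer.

Answer: 0

Derivation:
v1: WRITE a=9  (a history now [(1, 9)])
v2: WRITE b=19  (b history now [(2, 19)])
v3: WRITE a=49  (a history now [(1, 9), (3, 49)])
READ b @v3: history=[(2, 19)] -> pick v2 -> 19
v4: WRITE b=22  (b history now [(2, 19), (4, 22)])
v5: WRITE b=9  (b history now [(2, 19), (4, 22), (5, 9)])
READ b @v4: history=[(2, 19), (4, 22), (5, 9)] -> pick v4 -> 22
v6: WRITE a=44  (a history now [(1, 9), (3, 49), (6, 44)])
READ b @v6: history=[(2, 19), (4, 22), (5, 9)] -> pick v5 -> 9
v7: WRITE b=7  (b history now [(2, 19), (4, 22), (5, 9), (7, 7)])
v8: WRITE b=67  (b history now [(2, 19), (4, 22), (5, 9), (7, 7), (8, 67)])
v9: WRITE b=13  (b history now [(2, 19), (4, 22), (5, 9), (7, 7), (8, 67), (9, 13)])
v10: WRITE b=6  (b history now [(2, 19), (4, 22), (5, 9), (7, 7), (8, 67), (9, 13), (10, 6)])
v11: WRITE a=71  (a history now [(1, 9), (3, 49), (6, 44), (11, 71)])
READ a @v3: history=[(1, 9), (3, 49), (6, 44), (11, 71)] -> pick v3 -> 49
Read results in order: ['19', '22', '9', '49']
NONE count = 0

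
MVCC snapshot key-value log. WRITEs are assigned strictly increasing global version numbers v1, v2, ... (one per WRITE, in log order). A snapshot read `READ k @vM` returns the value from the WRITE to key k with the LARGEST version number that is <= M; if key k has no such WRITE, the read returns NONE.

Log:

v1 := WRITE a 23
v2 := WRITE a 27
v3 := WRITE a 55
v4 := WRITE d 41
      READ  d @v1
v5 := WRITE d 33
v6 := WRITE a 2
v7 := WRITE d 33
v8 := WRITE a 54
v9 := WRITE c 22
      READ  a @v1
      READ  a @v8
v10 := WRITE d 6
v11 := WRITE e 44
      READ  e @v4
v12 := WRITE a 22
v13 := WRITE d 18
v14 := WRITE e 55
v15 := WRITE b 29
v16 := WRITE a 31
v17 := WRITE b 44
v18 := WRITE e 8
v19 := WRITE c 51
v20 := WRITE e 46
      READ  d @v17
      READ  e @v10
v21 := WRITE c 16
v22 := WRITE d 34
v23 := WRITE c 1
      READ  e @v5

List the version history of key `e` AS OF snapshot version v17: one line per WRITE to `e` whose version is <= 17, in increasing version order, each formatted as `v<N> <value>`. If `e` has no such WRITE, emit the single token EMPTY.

Answer: v11 44
v14 55

Derivation:
Scan writes for key=e with version <= 17:
  v1 WRITE a 23 -> skip
  v2 WRITE a 27 -> skip
  v3 WRITE a 55 -> skip
  v4 WRITE d 41 -> skip
  v5 WRITE d 33 -> skip
  v6 WRITE a 2 -> skip
  v7 WRITE d 33 -> skip
  v8 WRITE a 54 -> skip
  v9 WRITE c 22 -> skip
  v10 WRITE d 6 -> skip
  v11 WRITE e 44 -> keep
  v12 WRITE a 22 -> skip
  v13 WRITE d 18 -> skip
  v14 WRITE e 55 -> keep
  v15 WRITE b 29 -> skip
  v16 WRITE a 31 -> skip
  v17 WRITE b 44 -> skip
  v18 WRITE e 8 -> drop (> snap)
  v19 WRITE c 51 -> skip
  v20 WRITE e 46 -> drop (> snap)
  v21 WRITE c 16 -> skip
  v22 WRITE d 34 -> skip
  v23 WRITE c 1 -> skip
Collected: [(11, 44), (14, 55)]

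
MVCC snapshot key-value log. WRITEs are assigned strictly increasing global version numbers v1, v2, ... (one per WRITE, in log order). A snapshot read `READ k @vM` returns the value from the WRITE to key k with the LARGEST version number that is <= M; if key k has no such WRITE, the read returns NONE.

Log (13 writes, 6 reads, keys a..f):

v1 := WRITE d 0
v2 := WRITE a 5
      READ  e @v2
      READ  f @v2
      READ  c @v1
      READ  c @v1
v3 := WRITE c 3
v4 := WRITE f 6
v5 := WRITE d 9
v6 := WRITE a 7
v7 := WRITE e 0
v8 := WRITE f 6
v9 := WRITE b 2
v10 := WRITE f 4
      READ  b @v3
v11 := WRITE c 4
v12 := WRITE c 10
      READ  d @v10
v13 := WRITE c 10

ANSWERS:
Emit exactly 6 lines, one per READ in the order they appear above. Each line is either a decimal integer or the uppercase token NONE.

v1: WRITE d=0  (d history now [(1, 0)])
v2: WRITE a=5  (a history now [(2, 5)])
READ e @v2: history=[] -> no version <= 2 -> NONE
READ f @v2: history=[] -> no version <= 2 -> NONE
READ c @v1: history=[] -> no version <= 1 -> NONE
READ c @v1: history=[] -> no version <= 1 -> NONE
v3: WRITE c=3  (c history now [(3, 3)])
v4: WRITE f=6  (f history now [(4, 6)])
v5: WRITE d=9  (d history now [(1, 0), (5, 9)])
v6: WRITE a=7  (a history now [(2, 5), (6, 7)])
v7: WRITE e=0  (e history now [(7, 0)])
v8: WRITE f=6  (f history now [(4, 6), (8, 6)])
v9: WRITE b=2  (b history now [(9, 2)])
v10: WRITE f=4  (f history now [(4, 6), (8, 6), (10, 4)])
READ b @v3: history=[(9, 2)] -> no version <= 3 -> NONE
v11: WRITE c=4  (c history now [(3, 3), (11, 4)])
v12: WRITE c=10  (c history now [(3, 3), (11, 4), (12, 10)])
READ d @v10: history=[(1, 0), (5, 9)] -> pick v5 -> 9
v13: WRITE c=10  (c history now [(3, 3), (11, 4), (12, 10), (13, 10)])

Answer: NONE
NONE
NONE
NONE
NONE
9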